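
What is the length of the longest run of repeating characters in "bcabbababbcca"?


Input: "bcabbababbcca"
Scanning for longest run:
  Position 1 ('c'): new char, reset run to 1
  Position 2 ('a'): new char, reset run to 1
  Position 3 ('b'): new char, reset run to 1
  Position 4 ('b'): continues run of 'b', length=2
  Position 5 ('a'): new char, reset run to 1
  Position 6 ('b'): new char, reset run to 1
  Position 7 ('a'): new char, reset run to 1
  Position 8 ('b'): new char, reset run to 1
  Position 9 ('b'): continues run of 'b', length=2
  Position 10 ('c'): new char, reset run to 1
  Position 11 ('c'): continues run of 'c', length=2
  Position 12 ('a'): new char, reset run to 1
Longest run: 'b' with length 2

2


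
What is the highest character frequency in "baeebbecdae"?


Input: baeebbecdae
Character counts:
  'a': 2
  'b': 3
  'c': 1
  'd': 1
  'e': 4
Maximum frequency: 4

4


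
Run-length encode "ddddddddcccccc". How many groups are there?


Input: ddddddddcccccc
Scanning for consecutive runs:
  Group 1: 'd' x 8 (positions 0-7)
  Group 2: 'c' x 6 (positions 8-13)
Total groups: 2

2


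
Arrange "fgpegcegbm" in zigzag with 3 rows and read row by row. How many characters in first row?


Zigzag "fgpegcegbm" into 3 rows:
Placing characters:
  'f' => row 0
  'g' => row 1
  'p' => row 2
  'e' => row 1
  'g' => row 0
  'c' => row 1
  'e' => row 2
  'g' => row 1
  'b' => row 0
  'm' => row 1
Rows:
  Row 0: "fgb"
  Row 1: "gecgm"
  Row 2: "pe"
First row length: 3

3


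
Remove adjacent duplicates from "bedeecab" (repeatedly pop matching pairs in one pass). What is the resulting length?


Input: bedeecab
Stack-based adjacent duplicate removal:
  Read 'b': push. Stack: b
  Read 'e': push. Stack: be
  Read 'd': push. Stack: bed
  Read 'e': push. Stack: bede
  Read 'e': matches stack top 'e' => pop. Stack: bed
  Read 'c': push. Stack: bedc
  Read 'a': push. Stack: bedca
  Read 'b': push. Stack: bedcab
Final stack: "bedcab" (length 6)

6


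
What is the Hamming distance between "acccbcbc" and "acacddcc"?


Comparing "acccbcbc" and "acacddcc" position by position:
  Position 0: 'a' vs 'a' => same
  Position 1: 'c' vs 'c' => same
  Position 2: 'c' vs 'a' => differ
  Position 3: 'c' vs 'c' => same
  Position 4: 'b' vs 'd' => differ
  Position 5: 'c' vs 'd' => differ
  Position 6: 'b' vs 'c' => differ
  Position 7: 'c' vs 'c' => same
Total differences (Hamming distance): 4

4


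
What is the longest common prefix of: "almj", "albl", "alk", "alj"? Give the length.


Words: almj, albl, alk, alj
  Position 0: all 'a' => match
  Position 1: all 'l' => match
  Position 2: ('m', 'b', 'k', 'j') => mismatch, stop
LCP = "al" (length 2)

2


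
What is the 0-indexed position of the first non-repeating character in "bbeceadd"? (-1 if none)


Input: bbeceadd
Character frequencies:
  'a': 1
  'b': 2
  'c': 1
  'd': 2
  'e': 2
Scanning left to right for freq == 1:
  Position 0 ('b'): freq=2, skip
  Position 1 ('b'): freq=2, skip
  Position 2 ('e'): freq=2, skip
  Position 3 ('c'): unique! => answer = 3

3


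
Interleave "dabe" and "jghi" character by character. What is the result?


Interleaving "dabe" and "jghi":
  Position 0: 'd' from first, 'j' from second => "dj"
  Position 1: 'a' from first, 'g' from second => "ag"
  Position 2: 'b' from first, 'h' from second => "bh"
  Position 3: 'e' from first, 'i' from second => "ei"
Result: djagbhei

djagbhei


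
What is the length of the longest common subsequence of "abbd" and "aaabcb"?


LCS of "abbd" and "aaabcb"
DP table:
           a    a    a    b    c    b
      0    0    0    0    0    0    0
  a   0    1    1    1    1    1    1
  b   0    1    1    1    2    2    2
  b   0    1    1    1    2    2    3
  d   0    1    1    1    2    2    3
LCS length = dp[4][6] = 3

3


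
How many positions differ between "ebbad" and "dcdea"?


Comparing "ebbad" and "dcdea" position by position:
  Position 0: 'e' vs 'd' => DIFFER
  Position 1: 'b' vs 'c' => DIFFER
  Position 2: 'b' vs 'd' => DIFFER
  Position 3: 'a' vs 'e' => DIFFER
  Position 4: 'd' vs 'a' => DIFFER
Positions that differ: 5

5


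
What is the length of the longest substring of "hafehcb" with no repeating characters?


Input: "hafehcb"
Sliding window (track last position of each char):
  Position 0 ('h'): window [0,0] length 1 -- new best
  Position 1 ('a'): window [0,1] length 2 -- new best
  Position 2 ('f'): window [0,2] length 3 -- new best
  Position 3 ('e'): window [0,3] length 4 -- new best
  Position 4 ('h'): repeat (last at 0), move window start to 1
  Position 4 ('h'): window [1,4] length 4
  Position 5 ('c'): window [1,5] length 5 -- new best
  Position 6 ('b'): window [1,6] length 6 -- new best
Longest substring with no repeats: "afehcb" with length 6

6


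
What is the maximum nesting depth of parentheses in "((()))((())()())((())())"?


Input: "((()))((())()())((())())"
Tracking depth:
  Position 0 '(': depth becomes 1
  Position 1 '(': depth becomes 2
  Position 2 '(': depth becomes 3
  Position 3 ')': depth becomes 2
  Position 4 ')': depth becomes 1
  Position 5 ')': depth becomes 0
  Position 6 '(': depth becomes 1
  Position 7 '(': depth becomes 2
  Position 8 '(': depth becomes 3
  Position 9 ')': depth becomes 2
  Position 10 ')': depth becomes 1
  Position 11 '(': depth becomes 2
  Position 12 ')': depth becomes 1
  Position 13 '(': depth becomes 2
  Position 14 ')': depth becomes 1
  Position 15 ')': depth becomes 0
  Position 16 '(': depth becomes 1
  Position 17 '(': depth becomes 2
  Position 18 '(': depth becomes 3
  Position 19 ')': depth becomes 2
  Position 20 ')': depth becomes 1
  Position 21 '(': depth becomes 2
  Position 22 ')': depth becomes 1
  Position 23 ')': depth becomes 0
Maximum depth reached: 3

3


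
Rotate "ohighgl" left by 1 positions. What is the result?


Input: "ohighgl", rotate left by 1
First 1 characters: "o"
Remaining characters: "highgl"
Concatenate remaining + first: "highgl" + "o" = "highglo"

highglo


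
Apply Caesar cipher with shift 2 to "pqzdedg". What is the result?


Caesar cipher: shift "pqzdedg" by 2
  'p' (pos 15) + 2 = pos 17 = 'r'
  'q' (pos 16) + 2 = pos 18 = 's'
  'z' (pos 25) + 2 = pos 1 = 'b'
  'd' (pos 3) + 2 = pos 5 = 'f'
  'e' (pos 4) + 2 = pos 6 = 'g'
  'd' (pos 3) + 2 = pos 5 = 'f'
  'g' (pos 6) + 2 = pos 8 = 'i'
Result: rsbfgfi

rsbfgfi


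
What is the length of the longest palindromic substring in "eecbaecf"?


Input: "eecbaecf"
Checking substrings for palindromes:
  [0:2] "ee" (len 2) => palindrome
Longest palindromic substring: "ee" with length 2

2


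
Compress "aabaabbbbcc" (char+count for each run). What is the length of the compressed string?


Input: aabaabbbbcc
Runs:
  'a' x 2 => "a2"
  'b' x 1 => "b1"
  'a' x 2 => "a2"
  'b' x 4 => "b4"
  'c' x 2 => "c2"
Compressed: "a2b1a2b4c2"
Compressed length: 10

10


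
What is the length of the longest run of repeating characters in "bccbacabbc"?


Input: "bccbacabbc"
Scanning for longest run:
  Position 1 ('c'): new char, reset run to 1
  Position 2 ('c'): continues run of 'c', length=2
  Position 3 ('b'): new char, reset run to 1
  Position 4 ('a'): new char, reset run to 1
  Position 5 ('c'): new char, reset run to 1
  Position 6 ('a'): new char, reset run to 1
  Position 7 ('b'): new char, reset run to 1
  Position 8 ('b'): continues run of 'b', length=2
  Position 9 ('c'): new char, reset run to 1
Longest run: 'c' with length 2

2


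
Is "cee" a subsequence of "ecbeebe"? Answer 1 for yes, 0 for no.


Check if "cee" is a subsequence of "ecbeebe"
Greedy scan:
  Position 0 ('e'): no match needed
  Position 1 ('c'): matches sub[0] = 'c'
  Position 2 ('b'): no match needed
  Position 3 ('e'): matches sub[1] = 'e'
  Position 4 ('e'): matches sub[2] = 'e'
  Position 5 ('b'): no match needed
  Position 6 ('e'): no match needed
All 3 characters matched => is a subsequence

1


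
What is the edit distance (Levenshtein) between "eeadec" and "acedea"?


Computing edit distance: "eeadec" -> "acedea"
DP table:
           a    c    e    d    e    a
      0    1    2    3    4    5    6
  e   1    1    2    2    3    4    5
  e   2    2    2    2    3    3    4
  a   3    2    3    3    3    4    3
  d   4    3    3    4    3    4    4
  e   5    4    4    3    4    3    4
  c   6    5    4    4    4    4    4
Edit distance = dp[6][6] = 4

4


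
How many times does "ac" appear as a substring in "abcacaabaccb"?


Searching for "ac" in "abcacaabaccb"
Scanning each position:
  Position 0: "ab" => no
  Position 1: "bc" => no
  Position 2: "ca" => no
  Position 3: "ac" => MATCH
  Position 4: "ca" => no
  Position 5: "aa" => no
  Position 6: "ab" => no
  Position 7: "ba" => no
  Position 8: "ac" => MATCH
  Position 9: "cc" => no
  Position 10: "cb" => no
Total occurrences: 2

2


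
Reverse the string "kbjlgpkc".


Input: kbjlgpkc
Reading characters right to left:
  Position 7: 'c'
  Position 6: 'k'
  Position 5: 'p'
  Position 4: 'g'
  Position 3: 'l'
  Position 2: 'j'
  Position 1: 'b'
  Position 0: 'k'
Reversed: ckpgljbk

ckpgljbk


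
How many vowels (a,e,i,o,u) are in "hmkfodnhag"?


Input: hmkfodnhag
Checking each character:
  'h' at position 0: consonant
  'm' at position 1: consonant
  'k' at position 2: consonant
  'f' at position 3: consonant
  'o' at position 4: vowel (running total: 1)
  'd' at position 5: consonant
  'n' at position 6: consonant
  'h' at position 7: consonant
  'a' at position 8: vowel (running total: 2)
  'g' at position 9: consonant
Total vowels: 2

2


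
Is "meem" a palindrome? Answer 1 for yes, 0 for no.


Input: meem
Reversed: meem
  Compare pos 0 ('m') with pos 3 ('m'): match
  Compare pos 1 ('e') with pos 2 ('e'): match
Result: palindrome

1


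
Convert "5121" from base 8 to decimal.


Input: "5121" in base 8
Positional expansion:
  Digit '5' (value 5) x 8^3 = 2560
  Digit '1' (value 1) x 8^2 = 64
  Digit '2' (value 2) x 8^1 = 16
  Digit '1' (value 1) x 8^0 = 1
Sum = 2641

2641


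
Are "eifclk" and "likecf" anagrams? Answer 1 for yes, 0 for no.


Strings: "eifclk", "likecf"
Sorted first:  cefikl
Sorted second: cefikl
Sorted forms match => anagrams

1


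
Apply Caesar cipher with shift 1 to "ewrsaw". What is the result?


Caesar cipher: shift "ewrsaw" by 1
  'e' (pos 4) + 1 = pos 5 = 'f'
  'w' (pos 22) + 1 = pos 23 = 'x'
  'r' (pos 17) + 1 = pos 18 = 's'
  's' (pos 18) + 1 = pos 19 = 't'
  'a' (pos 0) + 1 = pos 1 = 'b'
  'w' (pos 22) + 1 = pos 23 = 'x'
Result: fxstbx

fxstbx


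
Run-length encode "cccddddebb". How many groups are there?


Input: cccddddebb
Scanning for consecutive runs:
  Group 1: 'c' x 3 (positions 0-2)
  Group 2: 'd' x 4 (positions 3-6)
  Group 3: 'e' x 1 (positions 7-7)
  Group 4: 'b' x 2 (positions 8-9)
Total groups: 4

4


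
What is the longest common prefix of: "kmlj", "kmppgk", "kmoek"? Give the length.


Words: kmlj, kmppgk, kmoek
  Position 0: all 'k' => match
  Position 1: all 'm' => match
  Position 2: ('l', 'p', 'o') => mismatch, stop
LCP = "km" (length 2)

2


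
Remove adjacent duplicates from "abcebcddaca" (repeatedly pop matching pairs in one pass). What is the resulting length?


Input: abcebcddaca
Stack-based adjacent duplicate removal:
  Read 'a': push. Stack: a
  Read 'b': push. Stack: ab
  Read 'c': push. Stack: abc
  Read 'e': push. Stack: abce
  Read 'b': push. Stack: abceb
  Read 'c': push. Stack: abcebc
  Read 'd': push. Stack: abcebcd
  Read 'd': matches stack top 'd' => pop. Stack: abcebc
  Read 'a': push. Stack: abcebca
  Read 'c': push. Stack: abcebcac
  Read 'a': push. Stack: abcebcaca
Final stack: "abcebcaca" (length 9)

9


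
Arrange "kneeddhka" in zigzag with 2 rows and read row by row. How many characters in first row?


Zigzag "kneeddhka" into 2 rows:
Placing characters:
  'k' => row 0
  'n' => row 1
  'e' => row 0
  'e' => row 1
  'd' => row 0
  'd' => row 1
  'h' => row 0
  'k' => row 1
  'a' => row 0
Rows:
  Row 0: "kedha"
  Row 1: "nedk"
First row length: 5

5


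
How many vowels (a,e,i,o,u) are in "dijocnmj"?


Input: dijocnmj
Checking each character:
  'd' at position 0: consonant
  'i' at position 1: vowel (running total: 1)
  'j' at position 2: consonant
  'o' at position 3: vowel (running total: 2)
  'c' at position 4: consonant
  'n' at position 5: consonant
  'm' at position 6: consonant
  'j' at position 7: consonant
Total vowels: 2

2


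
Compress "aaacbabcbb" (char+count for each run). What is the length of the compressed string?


Input: aaacbabcbb
Runs:
  'a' x 3 => "a3"
  'c' x 1 => "c1"
  'b' x 1 => "b1"
  'a' x 1 => "a1"
  'b' x 1 => "b1"
  'c' x 1 => "c1"
  'b' x 2 => "b2"
Compressed: "a3c1b1a1b1c1b2"
Compressed length: 14

14


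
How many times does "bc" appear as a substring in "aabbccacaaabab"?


Searching for "bc" in "aabbccacaaabab"
Scanning each position:
  Position 0: "aa" => no
  Position 1: "ab" => no
  Position 2: "bb" => no
  Position 3: "bc" => MATCH
  Position 4: "cc" => no
  Position 5: "ca" => no
  Position 6: "ac" => no
  Position 7: "ca" => no
  Position 8: "aa" => no
  Position 9: "aa" => no
  Position 10: "ab" => no
  Position 11: "ba" => no
  Position 12: "ab" => no
Total occurrences: 1

1


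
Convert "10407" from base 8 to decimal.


Input: "10407" in base 8
Positional expansion:
  Digit '1' (value 1) x 8^4 = 4096
  Digit '0' (value 0) x 8^3 = 0
  Digit '4' (value 4) x 8^2 = 256
  Digit '0' (value 0) x 8^1 = 0
  Digit '7' (value 7) x 8^0 = 7
Sum = 4359

4359


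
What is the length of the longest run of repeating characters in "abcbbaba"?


Input: "abcbbaba"
Scanning for longest run:
  Position 1 ('b'): new char, reset run to 1
  Position 2 ('c'): new char, reset run to 1
  Position 3 ('b'): new char, reset run to 1
  Position 4 ('b'): continues run of 'b', length=2
  Position 5 ('a'): new char, reset run to 1
  Position 6 ('b'): new char, reset run to 1
  Position 7 ('a'): new char, reset run to 1
Longest run: 'b' with length 2

2


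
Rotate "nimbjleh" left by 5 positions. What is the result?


Input: "nimbjleh", rotate left by 5
First 5 characters: "nimbj"
Remaining characters: "leh"
Concatenate remaining + first: "leh" + "nimbj" = "lehnimbj"

lehnimbj


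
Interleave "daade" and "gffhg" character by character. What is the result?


Interleaving "daade" and "gffhg":
  Position 0: 'd' from first, 'g' from second => "dg"
  Position 1: 'a' from first, 'f' from second => "af"
  Position 2: 'a' from first, 'f' from second => "af"
  Position 3: 'd' from first, 'h' from second => "dh"
  Position 4: 'e' from first, 'g' from second => "eg"
Result: dgafafdheg

dgafafdheg


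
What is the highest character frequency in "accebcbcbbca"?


Input: accebcbcbbca
Character counts:
  'a': 2
  'b': 4
  'c': 5
  'e': 1
Maximum frequency: 5

5


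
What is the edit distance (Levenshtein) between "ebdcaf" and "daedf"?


Computing edit distance: "ebdcaf" -> "daedf"
DP table:
           d    a    e    d    f
      0    1    2    3    4    5
  e   1    1    2    2    3    4
  b   2    2    2    3    3    4
  d   3    2    3    3    3    4
  c   4    3    3    4    4    4
  a   5    4    3    4    5    5
  f   6    5    4    4    5    5
Edit distance = dp[6][5] = 5

5


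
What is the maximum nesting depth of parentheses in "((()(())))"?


Input: "((()(())))"
Tracking depth:
  Position 0 '(': depth becomes 1
  Position 1 '(': depth becomes 2
  Position 2 '(': depth becomes 3
  Position 3 ')': depth becomes 2
  Position 4 '(': depth becomes 3
  Position 5 '(': depth becomes 4
  Position 6 ')': depth becomes 3
  Position 7 ')': depth becomes 2
  Position 8 ')': depth becomes 1
  Position 9 ')': depth becomes 0
Maximum depth reached: 4

4


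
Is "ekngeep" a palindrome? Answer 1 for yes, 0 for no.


Input: ekngeep
Reversed: peegnke
  Compare pos 0 ('e') with pos 6 ('p'): MISMATCH
  Compare pos 1 ('k') with pos 5 ('e'): MISMATCH
  Compare pos 2 ('n') with pos 4 ('e'): MISMATCH
Result: not a palindrome

0


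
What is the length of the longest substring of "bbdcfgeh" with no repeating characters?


Input: "bbdcfgeh"
Sliding window (track last position of each char):
  Position 0 ('b'): window [0,0] length 1 -- new best
  Position 1 ('b'): repeat (last at 0), move window start to 1
  Position 1 ('b'): window [1,1] length 1
  Position 2 ('d'): window [1,2] length 2 -- new best
  Position 3 ('c'): window [1,3] length 3 -- new best
  Position 4 ('f'): window [1,4] length 4 -- new best
  Position 5 ('g'): window [1,5] length 5 -- new best
  Position 6 ('e'): window [1,6] length 6 -- new best
  Position 7 ('h'): window [1,7] length 7 -- new best
Longest substring with no repeats: "bdcfgeh" with length 7

7


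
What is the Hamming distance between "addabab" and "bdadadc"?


Comparing "addabab" and "bdadadc" position by position:
  Position 0: 'a' vs 'b' => differ
  Position 1: 'd' vs 'd' => same
  Position 2: 'd' vs 'a' => differ
  Position 3: 'a' vs 'd' => differ
  Position 4: 'b' vs 'a' => differ
  Position 5: 'a' vs 'd' => differ
  Position 6: 'b' vs 'c' => differ
Total differences (Hamming distance): 6

6


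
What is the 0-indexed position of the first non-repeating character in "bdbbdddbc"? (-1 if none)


Input: bdbbdddbc
Character frequencies:
  'b': 4
  'c': 1
  'd': 4
Scanning left to right for freq == 1:
  Position 0 ('b'): freq=4, skip
  Position 1 ('d'): freq=4, skip
  Position 2 ('b'): freq=4, skip
  Position 3 ('b'): freq=4, skip
  Position 4 ('d'): freq=4, skip
  Position 5 ('d'): freq=4, skip
  Position 6 ('d'): freq=4, skip
  Position 7 ('b'): freq=4, skip
  Position 8 ('c'): unique! => answer = 8

8


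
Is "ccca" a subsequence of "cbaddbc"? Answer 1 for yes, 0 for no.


Check if "ccca" is a subsequence of "cbaddbc"
Greedy scan:
  Position 0 ('c'): matches sub[0] = 'c'
  Position 1 ('b'): no match needed
  Position 2 ('a'): no match needed
  Position 3 ('d'): no match needed
  Position 4 ('d'): no match needed
  Position 5 ('b'): no match needed
  Position 6 ('c'): matches sub[1] = 'c'
Only matched 2/4 characters => not a subsequence

0


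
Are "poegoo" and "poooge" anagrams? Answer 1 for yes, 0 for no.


Strings: "poegoo", "poooge"
Sorted first:  egooop
Sorted second: egooop
Sorted forms match => anagrams

1


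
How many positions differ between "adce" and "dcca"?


Comparing "adce" and "dcca" position by position:
  Position 0: 'a' vs 'd' => DIFFER
  Position 1: 'd' vs 'c' => DIFFER
  Position 2: 'c' vs 'c' => same
  Position 3: 'e' vs 'a' => DIFFER
Positions that differ: 3

3


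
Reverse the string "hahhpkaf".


Input: hahhpkaf
Reading characters right to left:
  Position 7: 'f'
  Position 6: 'a'
  Position 5: 'k'
  Position 4: 'p'
  Position 3: 'h'
  Position 2: 'h'
  Position 1: 'a'
  Position 0: 'h'
Reversed: fakphhah

fakphhah


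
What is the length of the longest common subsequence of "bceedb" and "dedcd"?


LCS of "bceedb" and "dedcd"
DP table:
           d    e    d    c    d
      0    0    0    0    0    0
  b   0    0    0    0    0    0
  c   0    0    0    0    1    1
  e   0    0    1    1    1    1
  e   0    0    1    1    1    1
  d   0    1    1    2    2    2
  b   0    1    1    2    2    2
LCS length = dp[6][5] = 2

2


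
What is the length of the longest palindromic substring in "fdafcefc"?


Input: "fdafcefc"
Checking substrings for palindromes:
  No multi-char palindromic substrings found
Longest palindromic substring: "f" with length 1

1


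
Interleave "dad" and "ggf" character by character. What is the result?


Interleaving "dad" and "ggf":
  Position 0: 'd' from first, 'g' from second => "dg"
  Position 1: 'a' from first, 'g' from second => "ag"
  Position 2: 'd' from first, 'f' from second => "df"
Result: dgagdf

dgagdf


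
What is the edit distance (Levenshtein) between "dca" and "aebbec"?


Computing edit distance: "dca" -> "aebbec"
DP table:
           a    e    b    b    e    c
      0    1    2    3    4    5    6
  d   1    1    2    3    4    5    6
  c   2    2    2    3    4    5    5
  a   3    2    3    3    4    5    6
Edit distance = dp[3][6] = 6

6


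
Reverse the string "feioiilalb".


Input: feioiilalb
Reading characters right to left:
  Position 9: 'b'
  Position 8: 'l'
  Position 7: 'a'
  Position 6: 'l'
  Position 5: 'i'
  Position 4: 'i'
  Position 3: 'o'
  Position 2: 'i'
  Position 1: 'e'
  Position 0: 'f'
Reversed: blaliioief

blaliioief


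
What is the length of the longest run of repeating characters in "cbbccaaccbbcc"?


Input: "cbbccaaccbbcc"
Scanning for longest run:
  Position 1 ('b'): new char, reset run to 1
  Position 2 ('b'): continues run of 'b', length=2
  Position 3 ('c'): new char, reset run to 1
  Position 4 ('c'): continues run of 'c', length=2
  Position 5 ('a'): new char, reset run to 1
  Position 6 ('a'): continues run of 'a', length=2
  Position 7 ('c'): new char, reset run to 1
  Position 8 ('c'): continues run of 'c', length=2
  Position 9 ('b'): new char, reset run to 1
  Position 10 ('b'): continues run of 'b', length=2
  Position 11 ('c'): new char, reset run to 1
  Position 12 ('c'): continues run of 'c', length=2
Longest run: 'b' with length 2

2


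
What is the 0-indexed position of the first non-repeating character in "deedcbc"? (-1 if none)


Input: deedcbc
Character frequencies:
  'b': 1
  'c': 2
  'd': 2
  'e': 2
Scanning left to right for freq == 1:
  Position 0 ('d'): freq=2, skip
  Position 1 ('e'): freq=2, skip
  Position 2 ('e'): freq=2, skip
  Position 3 ('d'): freq=2, skip
  Position 4 ('c'): freq=2, skip
  Position 5 ('b'): unique! => answer = 5

5


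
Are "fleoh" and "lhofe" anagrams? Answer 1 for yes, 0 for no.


Strings: "fleoh", "lhofe"
Sorted first:  efhlo
Sorted second: efhlo
Sorted forms match => anagrams

1


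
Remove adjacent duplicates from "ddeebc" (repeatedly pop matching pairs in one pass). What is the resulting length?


Input: ddeebc
Stack-based adjacent duplicate removal:
  Read 'd': push. Stack: d
  Read 'd': matches stack top 'd' => pop. Stack: (empty)
  Read 'e': push. Stack: e
  Read 'e': matches stack top 'e' => pop. Stack: (empty)
  Read 'b': push. Stack: b
  Read 'c': push. Stack: bc
Final stack: "bc" (length 2)

2


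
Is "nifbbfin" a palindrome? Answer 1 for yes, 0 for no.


Input: nifbbfin
Reversed: nifbbfin
  Compare pos 0 ('n') with pos 7 ('n'): match
  Compare pos 1 ('i') with pos 6 ('i'): match
  Compare pos 2 ('f') with pos 5 ('f'): match
  Compare pos 3 ('b') with pos 4 ('b'): match
Result: palindrome

1


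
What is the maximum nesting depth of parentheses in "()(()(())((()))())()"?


Input: "()(()(())((()))())()"
Tracking depth:
  Position 0 '(': depth becomes 1
  Position 1 ')': depth becomes 0
  Position 2 '(': depth becomes 1
  Position 3 '(': depth becomes 2
  Position 4 ')': depth becomes 1
  Position 5 '(': depth becomes 2
  Position 6 '(': depth becomes 3
  Position 7 ')': depth becomes 2
  Position 8 ')': depth becomes 1
  Position 9 '(': depth becomes 2
  Position 10 '(': depth becomes 3
  Position 11 '(': depth becomes 4
  Position 12 ')': depth becomes 3
  Position 13 ')': depth becomes 2
  Position 14 ')': depth becomes 1
  Position 15 '(': depth becomes 2
  Position 16 ')': depth becomes 1
  Position 17 ')': depth becomes 0
  Position 18 '(': depth becomes 1
  Position 19 ')': depth becomes 0
Maximum depth reached: 4

4


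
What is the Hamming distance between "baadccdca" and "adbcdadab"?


Comparing "baadccdca" and "adbcdadab" position by position:
  Position 0: 'b' vs 'a' => differ
  Position 1: 'a' vs 'd' => differ
  Position 2: 'a' vs 'b' => differ
  Position 3: 'd' vs 'c' => differ
  Position 4: 'c' vs 'd' => differ
  Position 5: 'c' vs 'a' => differ
  Position 6: 'd' vs 'd' => same
  Position 7: 'c' vs 'a' => differ
  Position 8: 'a' vs 'b' => differ
Total differences (Hamming distance): 8

8


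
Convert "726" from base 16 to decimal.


Input: "726" in base 16
Positional expansion:
  Digit '7' (value 7) x 16^2 = 1792
  Digit '2' (value 2) x 16^1 = 32
  Digit '6' (value 6) x 16^0 = 6
Sum = 1830

1830


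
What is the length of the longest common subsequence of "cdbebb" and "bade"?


LCS of "cdbebb" and "bade"
DP table:
           b    a    d    e
      0    0    0    0    0
  c   0    0    0    0    0
  d   0    0    0    1    1
  b   0    1    1    1    1
  e   0    1    1    1    2
  b   0    1    1    1    2
  b   0    1    1    1    2
LCS length = dp[6][4] = 2

2


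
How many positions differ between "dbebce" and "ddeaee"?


Comparing "dbebce" and "ddeaee" position by position:
  Position 0: 'd' vs 'd' => same
  Position 1: 'b' vs 'd' => DIFFER
  Position 2: 'e' vs 'e' => same
  Position 3: 'b' vs 'a' => DIFFER
  Position 4: 'c' vs 'e' => DIFFER
  Position 5: 'e' vs 'e' => same
Positions that differ: 3

3


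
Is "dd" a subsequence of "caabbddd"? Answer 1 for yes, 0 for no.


Check if "dd" is a subsequence of "caabbddd"
Greedy scan:
  Position 0 ('c'): no match needed
  Position 1 ('a'): no match needed
  Position 2 ('a'): no match needed
  Position 3 ('b'): no match needed
  Position 4 ('b'): no match needed
  Position 5 ('d'): matches sub[0] = 'd'
  Position 6 ('d'): matches sub[1] = 'd'
  Position 7 ('d'): no match needed
All 2 characters matched => is a subsequence

1


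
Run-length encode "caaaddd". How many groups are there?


Input: caaaddd
Scanning for consecutive runs:
  Group 1: 'c' x 1 (positions 0-0)
  Group 2: 'a' x 3 (positions 1-3)
  Group 3: 'd' x 3 (positions 4-6)
Total groups: 3

3


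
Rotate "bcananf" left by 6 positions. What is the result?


Input: "bcananf", rotate left by 6
First 6 characters: "bcanan"
Remaining characters: "f"
Concatenate remaining + first: "f" + "bcanan" = "fbcanan"

fbcanan


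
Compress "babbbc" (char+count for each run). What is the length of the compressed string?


Input: babbbc
Runs:
  'b' x 1 => "b1"
  'a' x 1 => "a1"
  'b' x 3 => "b3"
  'c' x 1 => "c1"
Compressed: "b1a1b3c1"
Compressed length: 8

8


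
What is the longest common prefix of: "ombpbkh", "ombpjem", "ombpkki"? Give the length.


Words: ombpbkh, ombpjem, ombpkki
  Position 0: all 'o' => match
  Position 1: all 'm' => match
  Position 2: all 'b' => match
  Position 3: all 'p' => match
  Position 4: ('b', 'j', 'k') => mismatch, stop
LCP = "ombp" (length 4)

4


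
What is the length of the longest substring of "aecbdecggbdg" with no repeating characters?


Input: "aecbdecggbdg"
Sliding window (track last position of each char):
  Position 0 ('a'): window [0,0] length 1 -- new best
  Position 1 ('e'): window [0,1] length 2 -- new best
  Position 2 ('c'): window [0,2] length 3 -- new best
  Position 3 ('b'): window [0,3] length 4 -- new best
  Position 4 ('d'): window [0,4] length 5 -- new best
  Position 5 ('e'): repeat (last at 1), move window start to 2
  Position 5 ('e'): window [2,5] length 4
  Position 6 ('c'): repeat (last at 2), move window start to 3
  Position 6 ('c'): window [3,6] length 4
  Position 7 ('g'): window [3,7] length 5
  Position 8 ('g'): repeat (last at 7), move window start to 8
  Position 8 ('g'): window [8,8] length 1
  Position 9 ('b'): window [8,9] length 2
  Position 10 ('d'): window [8,10] length 3
  Position 11 ('g'): repeat (last at 8), move window start to 9
  Position 11 ('g'): window [9,11] length 3
Longest substring with no repeats: "aecbd" with length 5

5


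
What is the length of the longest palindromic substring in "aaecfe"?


Input: "aaecfe"
Checking substrings for palindromes:
  [0:2] "aa" (len 2) => palindrome
Longest palindromic substring: "aa" with length 2

2


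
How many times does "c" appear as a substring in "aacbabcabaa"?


Searching for "c" in "aacbabcabaa"
Scanning each position:
  Position 0: "a" => no
  Position 1: "a" => no
  Position 2: "c" => MATCH
  Position 3: "b" => no
  Position 4: "a" => no
  Position 5: "b" => no
  Position 6: "c" => MATCH
  Position 7: "a" => no
  Position 8: "b" => no
  Position 9: "a" => no
  Position 10: "a" => no
Total occurrences: 2

2


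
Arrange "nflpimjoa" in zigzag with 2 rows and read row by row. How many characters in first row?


Zigzag "nflpimjoa" into 2 rows:
Placing characters:
  'n' => row 0
  'f' => row 1
  'l' => row 0
  'p' => row 1
  'i' => row 0
  'm' => row 1
  'j' => row 0
  'o' => row 1
  'a' => row 0
Rows:
  Row 0: "nlija"
  Row 1: "fpmo"
First row length: 5

5


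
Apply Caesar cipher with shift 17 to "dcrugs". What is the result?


Caesar cipher: shift "dcrugs" by 17
  'd' (pos 3) + 17 = pos 20 = 'u'
  'c' (pos 2) + 17 = pos 19 = 't'
  'r' (pos 17) + 17 = pos 8 = 'i'
  'u' (pos 20) + 17 = pos 11 = 'l'
  'g' (pos 6) + 17 = pos 23 = 'x'
  's' (pos 18) + 17 = pos 9 = 'j'
Result: utilxj

utilxj


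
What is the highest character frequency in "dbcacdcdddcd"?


Input: dbcacdcdddcd
Character counts:
  'a': 1
  'b': 1
  'c': 4
  'd': 6
Maximum frequency: 6

6


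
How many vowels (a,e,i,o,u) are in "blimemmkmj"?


Input: blimemmkmj
Checking each character:
  'b' at position 0: consonant
  'l' at position 1: consonant
  'i' at position 2: vowel (running total: 1)
  'm' at position 3: consonant
  'e' at position 4: vowel (running total: 2)
  'm' at position 5: consonant
  'm' at position 6: consonant
  'k' at position 7: consonant
  'm' at position 8: consonant
  'j' at position 9: consonant
Total vowels: 2

2


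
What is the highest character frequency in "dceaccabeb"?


Input: dceaccabeb
Character counts:
  'a': 2
  'b': 2
  'c': 3
  'd': 1
  'e': 2
Maximum frequency: 3

3


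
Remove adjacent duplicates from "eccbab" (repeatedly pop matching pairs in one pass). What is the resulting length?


Input: eccbab
Stack-based adjacent duplicate removal:
  Read 'e': push. Stack: e
  Read 'c': push. Stack: ec
  Read 'c': matches stack top 'c' => pop. Stack: e
  Read 'b': push. Stack: eb
  Read 'a': push. Stack: eba
  Read 'b': push. Stack: ebab
Final stack: "ebab" (length 4)

4


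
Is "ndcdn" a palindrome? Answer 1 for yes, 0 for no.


Input: ndcdn
Reversed: ndcdn
  Compare pos 0 ('n') with pos 4 ('n'): match
  Compare pos 1 ('d') with pos 3 ('d'): match
Result: palindrome

1


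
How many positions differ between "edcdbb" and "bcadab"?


Comparing "edcdbb" and "bcadab" position by position:
  Position 0: 'e' vs 'b' => DIFFER
  Position 1: 'd' vs 'c' => DIFFER
  Position 2: 'c' vs 'a' => DIFFER
  Position 3: 'd' vs 'd' => same
  Position 4: 'b' vs 'a' => DIFFER
  Position 5: 'b' vs 'b' => same
Positions that differ: 4

4


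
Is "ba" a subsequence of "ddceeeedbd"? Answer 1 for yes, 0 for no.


Check if "ba" is a subsequence of "ddceeeedbd"
Greedy scan:
  Position 0 ('d'): no match needed
  Position 1 ('d'): no match needed
  Position 2 ('c'): no match needed
  Position 3 ('e'): no match needed
  Position 4 ('e'): no match needed
  Position 5 ('e'): no match needed
  Position 6 ('e'): no match needed
  Position 7 ('d'): no match needed
  Position 8 ('b'): matches sub[0] = 'b'
  Position 9 ('d'): no match needed
Only matched 1/2 characters => not a subsequence

0


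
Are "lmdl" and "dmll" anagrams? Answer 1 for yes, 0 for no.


Strings: "lmdl", "dmll"
Sorted first:  dllm
Sorted second: dllm
Sorted forms match => anagrams

1


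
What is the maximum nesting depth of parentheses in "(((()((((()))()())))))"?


Input: "(((()((((()))()())))))"
Tracking depth:
  Position 0 '(': depth becomes 1
  Position 1 '(': depth becomes 2
  Position 2 '(': depth becomes 3
  Position 3 '(': depth becomes 4
  Position 4 ')': depth becomes 3
  Position 5 '(': depth becomes 4
  Position 6 '(': depth becomes 5
  Position 7 '(': depth becomes 6
  Position 8 '(': depth becomes 7
  Position 9 '(': depth becomes 8
  Position 10 ')': depth becomes 7
  Position 11 ')': depth becomes 6
  Position 12 ')': depth becomes 5
  Position 13 '(': depth becomes 6
  Position 14 ')': depth becomes 5
  Position 15 '(': depth becomes 6
  Position 16 ')': depth becomes 5
  Position 17 ')': depth becomes 4
  Position 18 ')': depth becomes 3
  Position 19 ')': depth becomes 2
  Position 20 ')': depth becomes 1
  Position 21 ')': depth becomes 0
Maximum depth reached: 8

8


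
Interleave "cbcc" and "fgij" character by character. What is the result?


Interleaving "cbcc" and "fgij":
  Position 0: 'c' from first, 'f' from second => "cf"
  Position 1: 'b' from first, 'g' from second => "bg"
  Position 2: 'c' from first, 'i' from second => "ci"
  Position 3: 'c' from first, 'j' from second => "cj"
Result: cfbgcicj

cfbgcicj


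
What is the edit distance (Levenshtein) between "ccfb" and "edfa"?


Computing edit distance: "ccfb" -> "edfa"
DP table:
           e    d    f    a
      0    1    2    3    4
  c   1    1    2    3    4
  c   2    2    2    3    4
  f   3    3    3    2    3
  b   4    4    4    3    3
Edit distance = dp[4][4] = 3

3


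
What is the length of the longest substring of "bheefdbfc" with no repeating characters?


Input: "bheefdbfc"
Sliding window (track last position of each char):
  Position 0 ('b'): window [0,0] length 1 -- new best
  Position 1 ('h'): window [0,1] length 2 -- new best
  Position 2 ('e'): window [0,2] length 3 -- new best
  Position 3 ('e'): repeat (last at 2), move window start to 3
  Position 3 ('e'): window [3,3] length 1
  Position 4 ('f'): window [3,4] length 2
  Position 5 ('d'): window [3,5] length 3
  Position 6 ('b'): window [3,6] length 4 -- new best
  Position 7 ('f'): repeat (last at 4), move window start to 5
  Position 7 ('f'): window [5,7] length 3
  Position 8 ('c'): window [5,8] length 4
Longest substring with no repeats: "efdb" with length 4

4


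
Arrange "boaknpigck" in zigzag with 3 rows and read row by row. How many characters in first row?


Zigzag "boaknpigck" into 3 rows:
Placing characters:
  'b' => row 0
  'o' => row 1
  'a' => row 2
  'k' => row 1
  'n' => row 0
  'p' => row 1
  'i' => row 2
  'g' => row 1
  'c' => row 0
  'k' => row 1
Rows:
  Row 0: "bnc"
  Row 1: "okpgk"
  Row 2: "ai"
First row length: 3

3


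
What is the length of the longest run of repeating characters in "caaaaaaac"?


Input: "caaaaaaac"
Scanning for longest run:
  Position 1 ('a'): new char, reset run to 1
  Position 2 ('a'): continues run of 'a', length=2
  Position 3 ('a'): continues run of 'a', length=3
  Position 4 ('a'): continues run of 'a', length=4
  Position 5 ('a'): continues run of 'a', length=5
  Position 6 ('a'): continues run of 'a', length=6
  Position 7 ('a'): continues run of 'a', length=7
  Position 8 ('c'): new char, reset run to 1
Longest run: 'a' with length 7

7


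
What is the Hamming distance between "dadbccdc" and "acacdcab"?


Comparing "dadbccdc" and "acacdcab" position by position:
  Position 0: 'd' vs 'a' => differ
  Position 1: 'a' vs 'c' => differ
  Position 2: 'd' vs 'a' => differ
  Position 3: 'b' vs 'c' => differ
  Position 4: 'c' vs 'd' => differ
  Position 5: 'c' vs 'c' => same
  Position 6: 'd' vs 'a' => differ
  Position 7: 'c' vs 'b' => differ
Total differences (Hamming distance): 7

7


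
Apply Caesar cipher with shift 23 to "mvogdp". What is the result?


Caesar cipher: shift "mvogdp" by 23
  'm' (pos 12) + 23 = pos 9 = 'j'
  'v' (pos 21) + 23 = pos 18 = 's'
  'o' (pos 14) + 23 = pos 11 = 'l'
  'g' (pos 6) + 23 = pos 3 = 'd'
  'd' (pos 3) + 23 = pos 0 = 'a'
  'p' (pos 15) + 23 = pos 12 = 'm'
Result: jsldam

jsldam


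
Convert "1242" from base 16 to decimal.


Input: "1242" in base 16
Positional expansion:
  Digit '1' (value 1) x 16^3 = 4096
  Digit '2' (value 2) x 16^2 = 512
  Digit '4' (value 4) x 16^1 = 64
  Digit '2' (value 2) x 16^0 = 2
Sum = 4674

4674


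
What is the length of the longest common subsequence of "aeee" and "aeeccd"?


LCS of "aeee" and "aeeccd"
DP table:
           a    e    e    c    c    d
      0    0    0    0    0    0    0
  a   0    1    1    1    1    1    1
  e   0    1    2    2    2    2    2
  e   0    1    2    3    3    3    3
  e   0    1    2    3    3    3    3
LCS length = dp[4][6] = 3

3


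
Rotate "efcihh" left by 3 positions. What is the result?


Input: "efcihh", rotate left by 3
First 3 characters: "efc"
Remaining characters: "ihh"
Concatenate remaining + first: "ihh" + "efc" = "ihhefc"

ihhefc


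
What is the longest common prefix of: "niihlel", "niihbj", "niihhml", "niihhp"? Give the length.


Words: niihlel, niihbj, niihhml, niihhp
  Position 0: all 'n' => match
  Position 1: all 'i' => match
  Position 2: all 'i' => match
  Position 3: all 'h' => match
  Position 4: ('l', 'b', 'h', 'h') => mismatch, stop
LCP = "niih" (length 4)

4


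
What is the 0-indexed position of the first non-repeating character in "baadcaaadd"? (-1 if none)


Input: baadcaaadd
Character frequencies:
  'a': 5
  'b': 1
  'c': 1
  'd': 3
Scanning left to right for freq == 1:
  Position 0 ('b'): unique! => answer = 0

0


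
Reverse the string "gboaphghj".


Input: gboaphghj
Reading characters right to left:
  Position 8: 'j'
  Position 7: 'h'
  Position 6: 'g'
  Position 5: 'h'
  Position 4: 'p'
  Position 3: 'a'
  Position 2: 'o'
  Position 1: 'b'
  Position 0: 'g'
Reversed: jhghpaobg

jhghpaobg


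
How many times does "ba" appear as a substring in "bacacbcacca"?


Searching for "ba" in "bacacbcacca"
Scanning each position:
  Position 0: "ba" => MATCH
  Position 1: "ac" => no
  Position 2: "ca" => no
  Position 3: "ac" => no
  Position 4: "cb" => no
  Position 5: "bc" => no
  Position 6: "ca" => no
  Position 7: "ac" => no
  Position 8: "cc" => no
  Position 9: "ca" => no
Total occurrences: 1

1


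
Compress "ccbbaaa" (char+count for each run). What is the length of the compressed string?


Input: ccbbaaa
Runs:
  'c' x 2 => "c2"
  'b' x 2 => "b2"
  'a' x 3 => "a3"
Compressed: "c2b2a3"
Compressed length: 6

6


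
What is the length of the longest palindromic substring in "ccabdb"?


Input: "ccabdb"
Checking substrings for palindromes:
  [3:6] "bdb" (len 3) => palindrome
  [0:2] "cc" (len 2) => palindrome
Longest palindromic substring: "bdb" with length 3

3


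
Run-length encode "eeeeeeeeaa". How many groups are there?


Input: eeeeeeeeaa
Scanning for consecutive runs:
  Group 1: 'e' x 8 (positions 0-7)
  Group 2: 'a' x 2 (positions 8-9)
Total groups: 2

2


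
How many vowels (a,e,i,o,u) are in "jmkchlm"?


Input: jmkchlm
Checking each character:
  'j' at position 0: consonant
  'm' at position 1: consonant
  'k' at position 2: consonant
  'c' at position 3: consonant
  'h' at position 4: consonant
  'l' at position 5: consonant
  'm' at position 6: consonant
Total vowels: 0

0


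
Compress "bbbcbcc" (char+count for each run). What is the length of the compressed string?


Input: bbbcbcc
Runs:
  'b' x 3 => "b3"
  'c' x 1 => "c1"
  'b' x 1 => "b1"
  'c' x 2 => "c2"
Compressed: "b3c1b1c2"
Compressed length: 8

8


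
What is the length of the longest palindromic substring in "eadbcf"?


Input: "eadbcf"
Checking substrings for palindromes:
  No multi-char palindromic substrings found
Longest palindromic substring: "e" with length 1

1


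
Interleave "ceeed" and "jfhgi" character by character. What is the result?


Interleaving "ceeed" and "jfhgi":
  Position 0: 'c' from first, 'j' from second => "cj"
  Position 1: 'e' from first, 'f' from second => "ef"
  Position 2: 'e' from first, 'h' from second => "eh"
  Position 3: 'e' from first, 'g' from second => "eg"
  Position 4: 'd' from first, 'i' from second => "di"
Result: cjefehegdi

cjefehegdi


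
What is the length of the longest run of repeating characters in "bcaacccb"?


Input: "bcaacccb"
Scanning for longest run:
  Position 1 ('c'): new char, reset run to 1
  Position 2 ('a'): new char, reset run to 1
  Position 3 ('a'): continues run of 'a', length=2
  Position 4 ('c'): new char, reset run to 1
  Position 5 ('c'): continues run of 'c', length=2
  Position 6 ('c'): continues run of 'c', length=3
  Position 7 ('b'): new char, reset run to 1
Longest run: 'c' with length 3

3


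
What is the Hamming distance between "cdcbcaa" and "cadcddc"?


Comparing "cdcbcaa" and "cadcddc" position by position:
  Position 0: 'c' vs 'c' => same
  Position 1: 'd' vs 'a' => differ
  Position 2: 'c' vs 'd' => differ
  Position 3: 'b' vs 'c' => differ
  Position 4: 'c' vs 'd' => differ
  Position 5: 'a' vs 'd' => differ
  Position 6: 'a' vs 'c' => differ
Total differences (Hamming distance): 6

6
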